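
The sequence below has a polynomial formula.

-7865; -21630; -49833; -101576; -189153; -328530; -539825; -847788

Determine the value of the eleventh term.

D1: -13765  -28203  -51743  -87577  -139377  -211295  -307963
D2: -14438  -23540  -35834  -51800  -71918  -96668
D3: -9102  -12294  -15966  -20118  -24750
D4: -3192  -3672  -4152  -4632
D5: -480  -480  -480
Constant fifth difference = -480, so extend:
-4632 − 480 = -5112;  -24750 − 5112 = -29862;  -96668 − 29862 = -126530;  -307963 − 126530 = -434493;  -847788 − 434493 = -1282281
-5112 − 480 = -5592;  -29862 − 5592 = -35454;  -126530 − 35454 = -161984;  -434493 − 161984 = -596477;  -1282281 − 596477 = -1878758
-5592 − 480 = -6072;  -35454 − 6072 = -41526;  -161984 − 41526 = -203510;  -596477 − 203510 = -799987;  -1878758 − 799987 = -2678745

-2678745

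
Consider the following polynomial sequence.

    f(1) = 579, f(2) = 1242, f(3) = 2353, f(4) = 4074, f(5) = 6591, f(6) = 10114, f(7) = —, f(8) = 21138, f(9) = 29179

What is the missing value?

14877

Using the first 6 terms:
D1: 663  1111  1721  2517  3523
D2: 448  610  796  1006
D3: 162  186  210
D4: 24  24
Constant fourth difference = 24.
Extend forward: 210 + 24 = 234;  1006 + 234 = 1240;  3523 + 1240 = 4763;  10114 + 4763 = 14877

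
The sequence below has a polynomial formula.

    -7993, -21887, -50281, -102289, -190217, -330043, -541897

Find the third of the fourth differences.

-4152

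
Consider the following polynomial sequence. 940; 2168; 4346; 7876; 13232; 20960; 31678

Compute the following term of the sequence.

1228, 2178, 3530, 5356, 7728, 10718
950, 1352, 1826, 2372, 2990
402, 474, 546, 618
72, 72, 72
Fourth differences constant at 72.
618 + 72 = 690;  2990 + 690 = 3680;  10718 + 3680 = 14398;  31678 + 14398 = 46076

46076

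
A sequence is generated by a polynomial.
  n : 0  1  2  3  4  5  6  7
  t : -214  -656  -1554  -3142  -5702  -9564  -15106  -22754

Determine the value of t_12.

-442, -898, -1588, -2560, -3862, -5542, -7648
-456, -690, -972, -1302, -1680, -2106
-234, -282, -330, -378, -426
-48, -48, -48, -48
Fourth differences constant at -48.
-426 − 48 = -474;  -2106 − 474 = -2580;  -7648 − 2580 = -10228;  -22754 − 10228 = -32982
-474 − 48 = -522;  -2580 − 522 = -3102;  -10228 − 3102 = -13330;  -32982 − 13330 = -46312
-522 − 48 = -570;  -3102 − 570 = -3672;  -13330 − 3672 = -17002;  -46312 − 17002 = -63314
-570 − 48 = -618;  -3672 − 618 = -4290;  -17002 − 4290 = -21292;  -63314 − 21292 = -84606
-618 − 48 = -666;  -4290 − 666 = -4956;  -21292 − 4956 = -26248;  -84606 − 26248 = -110854

-110854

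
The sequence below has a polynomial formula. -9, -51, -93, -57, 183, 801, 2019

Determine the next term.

4107

-42  -42  36  240  618  1218
0  78  204  378  600
78  126  174  222
48  48  48
Constant fourth difference = 48, so extend:
222 + 48 = 270;  600 + 270 = 870;  1218 + 870 = 2088;  2019 + 2088 = 4107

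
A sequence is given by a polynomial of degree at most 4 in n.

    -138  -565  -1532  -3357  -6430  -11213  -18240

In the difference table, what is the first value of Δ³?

D1: -427, -967, -1825, -3073, -4783, -7027
D2: -540, -858, -1248, -1710, -2244
D3: -318, -390, -462, -534
D4: -72, -72, -72

-318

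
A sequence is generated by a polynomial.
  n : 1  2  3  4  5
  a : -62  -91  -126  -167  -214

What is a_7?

-29 , -35 , -41 , -47
-6 , -6 , -6
The second differences are constant (-6).
-47 − 6 = -53;  -214 − 53 = -267
-53 − 6 = -59;  -267 − 59 = -326

-326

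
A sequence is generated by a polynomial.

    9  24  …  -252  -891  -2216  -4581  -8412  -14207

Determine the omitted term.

Using the last 6 terms:
First differences: -639  -1325  -2365  -3831  -5795
Second differences: -686  -1040  -1466  -1964
Third differences: -354  -426  -498
Fourth differences: -72  -72
Constant fourth difference = -72.
Extend backward: -354 + 72 = -282;  -686 + 282 = -404;  -639 + 404 = -235;  -252 + 235 = -17

-17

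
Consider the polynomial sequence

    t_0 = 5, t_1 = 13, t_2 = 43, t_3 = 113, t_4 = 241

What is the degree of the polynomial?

3

D1: 8, 30, 70, 128
D2: 22, 40, 58
D3: 18, 18
The third differences are constant, so the polynomial has degree 3.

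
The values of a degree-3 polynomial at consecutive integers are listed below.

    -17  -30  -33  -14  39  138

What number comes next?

First differences: -13  -3  19  53  99
Second differences: 10  22  34  46
Third differences: 12  12  12
The third differences are constant (12).
46 + 12 = 58;  99 + 58 = 157;  138 + 157 = 295

295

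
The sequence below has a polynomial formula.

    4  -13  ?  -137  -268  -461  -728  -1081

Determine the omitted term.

-56

Using the last 5 terms:
-131, -193, -267, -353
-62, -74, -86
-12, -12
Constant third difference = -12.
Extend backward: -62 + 12 = -50;  -131 + 50 = -81;  -137 + 81 = -56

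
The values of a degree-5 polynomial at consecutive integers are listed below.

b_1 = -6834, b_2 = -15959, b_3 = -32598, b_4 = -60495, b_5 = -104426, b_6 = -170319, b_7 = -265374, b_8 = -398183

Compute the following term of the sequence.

-578850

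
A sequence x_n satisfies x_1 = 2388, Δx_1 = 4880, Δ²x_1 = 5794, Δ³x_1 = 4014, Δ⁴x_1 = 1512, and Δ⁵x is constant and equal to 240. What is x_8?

Build the table forward from the leading diagonal:
D5: 240, 240, 240, 240, 240, 240, 240, 240
D4: 1512, 1752, 1992, 2232, 2472, 2712, 2952, 3192
D3: 4014, 5526, 7278, 9270, 11502, 13974, 16686, 19638
D2: 5794, 9808, 15334, 22612, 31882, 43384, 57358, 74044
D1: 4880, 10674, 20482, 35816, 58428, 90310, 133694, 191052
x: 2388, 7268, 17942, 38424, 74240, 132668, 222978, 356672

356672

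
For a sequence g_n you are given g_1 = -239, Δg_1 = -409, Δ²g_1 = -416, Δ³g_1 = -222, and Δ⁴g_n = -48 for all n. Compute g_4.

-2936

Build the table forward from the leading diagonal:
Δ⁴: -48  -48  -48  -48
Δ³: -222  -270  -318  -366
Δ²: -416  -638  -908  -1226
Δ: -409  -825  -1463  -2371
g: -239  -648  -1473  -2936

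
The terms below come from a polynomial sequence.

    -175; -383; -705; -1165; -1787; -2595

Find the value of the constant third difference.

First differences: -208, -322, -460, -622, -808
Second differences: -114, -138, -162, -186
Third differences: -24, -24, -24

-24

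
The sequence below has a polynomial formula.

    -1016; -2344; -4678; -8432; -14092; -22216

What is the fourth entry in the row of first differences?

-5660

D1: -1328, -2334, -3754, -5660, -8124
D2: -1006, -1420, -1906, -2464
D3: -414, -486, -558
D4: -72, -72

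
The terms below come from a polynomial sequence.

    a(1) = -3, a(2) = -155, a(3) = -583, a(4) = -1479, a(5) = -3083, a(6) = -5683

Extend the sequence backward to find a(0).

17

D1: -152  -428  -896  -1604  -2600
D2: -276  -468  -708  -996
D3: -192  -240  -288
D4: -48  -48
The fourth differences are constant at -48.
Work back: -192 + 48 = -144;  -276 + 144 = -132;  -152 + 132 = -20;  -3 + 20 = 17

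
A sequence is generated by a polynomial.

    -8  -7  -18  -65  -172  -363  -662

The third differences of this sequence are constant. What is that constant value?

-24

First differences: 1, -11, -47, -107, -191, -299
Second differences: -12, -36, -60, -84, -108
Third differences: -24, -24, -24, -24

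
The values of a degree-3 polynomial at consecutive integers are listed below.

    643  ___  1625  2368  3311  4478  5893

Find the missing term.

1058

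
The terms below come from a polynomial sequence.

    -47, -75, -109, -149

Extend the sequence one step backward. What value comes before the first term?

Δ: -28, -34, -40
Δ²: -6, -6
The second differences are constant at -6.
Work back: -28 + 6 = -22;  -47 + 22 = -25

-25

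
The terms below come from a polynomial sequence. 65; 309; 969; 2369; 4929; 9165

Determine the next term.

15689

First differences: 244  660  1400  2560  4236
Second differences: 416  740  1160  1676
Third differences: 324  420  516
Fourth differences: 96  96
Constant fourth difference = 96, so extend:
516 + 96 = 612;  1676 + 612 = 2288;  4236 + 2288 = 6524;  9165 + 6524 = 15689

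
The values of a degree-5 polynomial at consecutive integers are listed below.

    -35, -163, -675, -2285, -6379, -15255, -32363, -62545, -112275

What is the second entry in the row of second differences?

-1098

D1: -128, -512, -1610, -4094, -8876, -17108, -30182, -49730
D2: -384, -1098, -2484, -4782, -8232, -13074, -19548
D3: -714, -1386, -2298, -3450, -4842, -6474
D4: -672, -912, -1152, -1392, -1632
D5: -240, -240, -240, -240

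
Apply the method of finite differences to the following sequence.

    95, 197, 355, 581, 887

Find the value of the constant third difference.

12

D1: 102, 158, 226, 306
D2: 56, 68, 80
D3: 12, 12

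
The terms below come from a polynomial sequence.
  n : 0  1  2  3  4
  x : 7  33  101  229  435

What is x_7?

First differences: 26, 68, 128, 206
Second differences: 42, 60, 78
Third differences: 18, 18
The third differences are constant (18).
78 + 18 = 96;  206 + 96 = 302;  435 + 302 = 737
96 + 18 = 114;  302 + 114 = 416;  737 + 416 = 1153
114 + 18 = 132;  416 + 132 = 548;  1153 + 548 = 1701

1701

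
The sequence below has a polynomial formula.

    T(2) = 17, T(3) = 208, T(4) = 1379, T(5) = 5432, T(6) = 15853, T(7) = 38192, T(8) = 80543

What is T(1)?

8

191  1171  4053  10421  22339  42351
980  2882  6368  11918  20012
1902  3486  5550  8094
1584  2064  2544
480  480
The fifth differences are constant at 480.
Work back: 1584 − 480 = 1104;  1902 − 1104 = 798;  980 − 798 = 182;  191 − 182 = 9;  17 − 9 = 8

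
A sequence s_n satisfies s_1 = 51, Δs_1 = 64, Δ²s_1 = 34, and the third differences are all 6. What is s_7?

1065

Build the table forward from the leading diagonal:
D3: 6, 6, 6, 6, 6, 6, 6
D2: 34, 40, 46, 52, 58, 64, 70
D1: 64, 98, 138, 184, 236, 294, 358
s: 51, 115, 213, 351, 535, 771, 1065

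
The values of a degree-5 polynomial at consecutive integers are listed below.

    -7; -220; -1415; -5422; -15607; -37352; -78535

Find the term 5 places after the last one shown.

Δ: -213, -1195, -4007, -10185, -21745, -41183
Δ²: -982, -2812, -6178, -11560, -19438
Δ³: -1830, -3366, -5382, -7878
Δ⁴: -1536, -2016, -2496
Δ⁵: -480, -480
The fifth differences are constant (-480).
-2496 − 480 = -2976;  -7878 − 2976 = -10854;  -19438 − 10854 = -30292;  -41183 − 30292 = -71475;  -78535 − 71475 = -150010
-2976 − 480 = -3456;  -10854 − 3456 = -14310;  -30292 − 14310 = -44602;  -71475 − 44602 = -116077;  -150010 − 116077 = -266087
-3456 − 480 = -3936;  -14310 − 3936 = -18246;  -44602 − 18246 = -62848;  -116077 − 62848 = -178925;  -266087 − 178925 = -445012
-3936 − 480 = -4416;  -18246 − 4416 = -22662;  -62848 − 22662 = -85510;  -178925 − 85510 = -264435;  -445012 − 264435 = -709447
-4416 − 480 = -4896;  -22662 − 4896 = -27558;  -85510 − 27558 = -113068;  -264435 − 113068 = -377503;  -709447 − 377503 = -1086950

-1086950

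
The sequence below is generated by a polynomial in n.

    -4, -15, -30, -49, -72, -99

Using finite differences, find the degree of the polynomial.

-11, -15, -19, -23, -27
-4, -4, -4, -4
The second differences are constant, so the polynomial has degree 2.

2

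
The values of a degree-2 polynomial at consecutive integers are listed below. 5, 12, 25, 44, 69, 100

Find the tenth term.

284

D1: 7, 13, 19, 25, 31
D2: 6, 6, 6, 6
Second differences constant at 6.
31 + 6 = 37;  100 + 37 = 137
37 + 6 = 43;  137 + 43 = 180
43 + 6 = 49;  180 + 49 = 229
49 + 6 = 55;  229 + 55 = 284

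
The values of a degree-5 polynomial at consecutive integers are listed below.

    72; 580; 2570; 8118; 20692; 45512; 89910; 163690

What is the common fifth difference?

360

D1: 508, 1990, 5548, 12574, 24820, 44398, 73780
D2: 1482, 3558, 7026, 12246, 19578, 29382
D3: 2076, 3468, 5220, 7332, 9804
D4: 1392, 1752, 2112, 2472
D5: 360, 360, 360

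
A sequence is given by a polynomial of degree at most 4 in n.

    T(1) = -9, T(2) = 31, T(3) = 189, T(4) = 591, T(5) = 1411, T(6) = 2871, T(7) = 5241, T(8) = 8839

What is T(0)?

-9

Δ: 40, 158, 402, 820, 1460, 2370, 3598
Δ²: 118, 244, 418, 640, 910, 1228
Δ³: 126, 174, 222, 270, 318
Δ⁴: 48, 48, 48, 48
The fourth differences are constant at 48.
Work back: 126 − 48 = 78;  118 − 78 = 40;  40 − 40 = 0;  -9 + 0 = -9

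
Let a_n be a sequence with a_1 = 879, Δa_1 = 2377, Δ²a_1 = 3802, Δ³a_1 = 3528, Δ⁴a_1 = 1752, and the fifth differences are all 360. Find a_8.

Build the table forward from the leading diagonal:
Δ⁵: 360, 360, 360, 360, 360, 360, 360, 360
Δ⁴: 1752, 2112, 2472, 2832, 3192, 3552, 3912, 4272
Δ³: 3528, 5280, 7392, 9864, 12696, 15888, 19440, 23352
Δ²: 3802, 7330, 12610, 20002, 29866, 42562, 58450, 77890
Δ: 2377, 6179, 13509, 26119, 46121, 75987, 118549, 176999
a: 879, 3256, 9435, 22944, 49063, 95184, 171171, 289720

289720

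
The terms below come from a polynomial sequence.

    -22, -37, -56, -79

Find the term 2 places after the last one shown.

-137

First differences: -15  -19  -23
Second differences: -4  -4
The second differences are constant (-4).
-23 − 4 = -27;  -79 − 27 = -106
-27 − 4 = -31;  -106 − 31 = -137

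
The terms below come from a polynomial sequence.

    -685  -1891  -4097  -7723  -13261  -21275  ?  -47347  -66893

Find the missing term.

-32401

Using the first 6 terms:
Δ: -1206, -2206, -3626, -5538, -8014
Δ²: -1000, -1420, -1912, -2476
Δ³: -420, -492, -564
Δ⁴: -72, -72
Constant fourth difference = -72.
Extend forward: -564 − 72 = -636;  -2476 − 636 = -3112;  -8014 − 3112 = -11126;  -21275 − 11126 = -32401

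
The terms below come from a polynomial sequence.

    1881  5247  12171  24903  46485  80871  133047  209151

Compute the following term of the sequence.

First differences: 3366 , 6924 , 12732 , 21582 , 34386 , 52176 , 76104
Second differences: 3558 , 5808 , 8850 , 12804 , 17790 , 23928
Third differences: 2250 , 3042 , 3954 , 4986 , 6138
Fourth differences: 792 , 912 , 1032 , 1152
Fifth differences: 120 , 120 , 120
Fifth differences constant at 120.
1152 + 120 = 1272;  6138 + 1272 = 7410;  23928 + 7410 = 31338;  76104 + 31338 = 107442;  209151 + 107442 = 316593

316593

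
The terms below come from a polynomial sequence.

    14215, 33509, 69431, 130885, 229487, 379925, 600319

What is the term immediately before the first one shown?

4997

Δ: 19294  35922  61454  98602  150438  220394
Δ²: 16628  25532  37148  51836  69956
Δ³: 8904  11616  14688  18120
Δ⁴: 2712  3072  3432
Δ⁵: 360  360
The fifth differences are constant at 360.
Work back: 2712 − 360 = 2352;  8904 − 2352 = 6552;  16628 − 6552 = 10076;  19294 − 10076 = 9218;  14215 − 9218 = 4997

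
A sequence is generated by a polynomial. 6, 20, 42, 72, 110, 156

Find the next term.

Δ: 14  22  30  38  46
Δ²: 8  8  8  8
Constant second difference = 8, so extend:
46 + 8 = 54;  156 + 54 = 210

210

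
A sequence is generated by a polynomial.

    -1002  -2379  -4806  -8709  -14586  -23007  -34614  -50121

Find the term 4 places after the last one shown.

First differences: -1377, -2427, -3903, -5877, -8421, -11607, -15507
Second differences: -1050, -1476, -1974, -2544, -3186, -3900
Third differences: -426, -498, -570, -642, -714
Fourth differences: -72, -72, -72, -72
Constant fourth difference = -72, so extend:
-714 − 72 = -786;  -3900 − 786 = -4686;  -15507 − 4686 = -20193;  -50121 − 20193 = -70314
-786 − 72 = -858;  -4686 − 858 = -5544;  -20193 − 5544 = -25737;  -70314 − 25737 = -96051
-858 − 72 = -930;  -5544 − 930 = -6474;  -25737 − 6474 = -32211;  -96051 − 32211 = -128262
-930 − 72 = -1002;  -6474 − 1002 = -7476;  -32211 − 7476 = -39687;  -128262 − 39687 = -167949

-167949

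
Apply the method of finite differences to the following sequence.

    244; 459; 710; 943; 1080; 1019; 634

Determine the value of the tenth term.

-4085

215, 251, 233, 137, -61, -385
36, -18, -96, -198, -324
-54, -78, -102, -126
-24, -24, -24
Constant fourth difference = -24, so extend:
-126 − 24 = -150;  -324 − 150 = -474;  -385 − 474 = -859;  634 − 859 = -225
-150 − 24 = -174;  -474 − 174 = -648;  -859 − 648 = -1507;  -225 − 1507 = -1732
-174 − 24 = -198;  -648 − 198 = -846;  -1507 − 846 = -2353;  -1732 − 2353 = -4085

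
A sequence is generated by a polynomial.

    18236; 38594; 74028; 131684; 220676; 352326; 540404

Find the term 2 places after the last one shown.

1154604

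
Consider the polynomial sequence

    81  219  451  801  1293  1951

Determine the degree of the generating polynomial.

First differences: 138, 232, 350, 492, 658
Second differences: 94, 118, 142, 166
Third differences: 24, 24, 24
The third differences are constant, so the polynomial has degree 3.

3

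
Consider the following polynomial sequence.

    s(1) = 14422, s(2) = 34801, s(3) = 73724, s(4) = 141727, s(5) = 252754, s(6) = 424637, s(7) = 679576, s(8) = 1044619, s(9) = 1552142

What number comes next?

20379, 38923, 68003, 111027, 171883, 254939, 365043, 507523
18544, 29080, 43024, 60856, 83056, 110104, 142480
10536, 13944, 17832, 22200, 27048, 32376
3408, 3888, 4368, 4848, 5328
480, 480, 480, 480
The fifth differences are constant (480).
5328 + 480 = 5808;  32376 + 5808 = 38184;  142480 + 38184 = 180664;  507523 + 180664 = 688187;  1552142 + 688187 = 2240329

2240329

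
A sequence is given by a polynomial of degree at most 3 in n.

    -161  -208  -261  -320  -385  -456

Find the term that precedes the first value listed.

Δ: -47  -53  -59  -65  -71
Δ²: -6  -6  -6  -6
The second differences are constant at -6.
Work back: -47 + 6 = -41;  -161 + 41 = -120

-120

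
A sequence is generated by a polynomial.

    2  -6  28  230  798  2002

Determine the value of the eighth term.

-8 , 34 , 202 , 568 , 1204
42 , 168 , 366 , 636
126 , 198 , 270
72 , 72
The fourth differences are constant (72).
270 + 72 = 342;  636 + 342 = 978;  1204 + 978 = 2182;  2002 + 2182 = 4184
342 + 72 = 414;  978 + 414 = 1392;  2182 + 1392 = 3574;  4184 + 3574 = 7758

7758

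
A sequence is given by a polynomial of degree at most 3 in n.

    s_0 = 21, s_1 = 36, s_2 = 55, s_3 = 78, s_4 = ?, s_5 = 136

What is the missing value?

Using the first 4 terms:
15, 19, 23
4, 4
Constant second difference = 4.
Extend forward: 23 + 4 = 27;  78 + 27 = 105

105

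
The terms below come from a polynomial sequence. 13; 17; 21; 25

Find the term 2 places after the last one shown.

Δ: 4 , 4 , 4
First differences constant at 4.
25 + 4 = 29
29 + 4 = 33

33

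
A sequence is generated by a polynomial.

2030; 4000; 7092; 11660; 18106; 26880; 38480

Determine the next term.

D1: 1970, 3092, 4568, 6446, 8774, 11600
D2: 1122, 1476, 1878, 2328, 2826
D3: 354, 402, 450, 498
D4: 48, 48, 48
Constant fourth difference = 48, so extend:
498 + 48 = 546;  2826 + 546 = 3372;  11600 + 3372 = 14972;  38480 + 14972 = 53452

53452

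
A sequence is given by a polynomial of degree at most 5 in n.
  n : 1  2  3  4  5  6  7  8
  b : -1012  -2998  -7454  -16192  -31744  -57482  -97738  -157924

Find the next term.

-244652

First differences: -1986, -4456, -8738, -15552, -25738, -40256, -60186
Second differences: -2470, -4282, -6814, -10186, -14518, -19930
Third differences: -1812, -2532, -3372, -4332, -5412
Fourth differences: -720, -840, -960, -1080
Fifth differences: -120, -120, -120
The fifth differences are constant (-120).
-1080 − 120 = -1200;  -5412 − 1200 = -6612;  -19930 − 6612 = -26542;  -60186 − 26542 = -86728;  -157924 − 86728 = -244652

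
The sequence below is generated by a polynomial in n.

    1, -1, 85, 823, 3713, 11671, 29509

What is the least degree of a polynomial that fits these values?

5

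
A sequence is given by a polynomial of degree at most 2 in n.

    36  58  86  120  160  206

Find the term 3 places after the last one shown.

380

Δ: 22 , 28 , 34 , 40 , 46
Δ²: 6 , 6 , 6 , 6
Constant second difference = 6, so extend:
46 + 6 = 52;  206 + 52 = 258
52 + 6 = 58;  258 + 58 = 316
58 + 6 = 64;  316 + 64 = 380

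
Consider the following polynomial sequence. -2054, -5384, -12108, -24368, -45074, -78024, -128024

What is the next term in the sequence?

-201008

First differences: -3330  -6724  -12260  -20706  -32950  -50000
Second differences: -3394  -5536  -8446  -12244  -17050
Third differences: -2142  -2910  -3798  -4806
Fourth differences: -768  -888  -1008
Fifth differences: -120  -120
The fifth differences are constant (-120).
-1008 − 120 = -1128;  -4806 − 1128 = -5934;  -17050 − 5934 = -22984;  -50000 − 22984 = -72984;  -128024 − 72984 = -201008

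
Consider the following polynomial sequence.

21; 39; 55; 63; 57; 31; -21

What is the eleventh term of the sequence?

-609

Δ: 18, 16, 8, -6, -26, -52
Δ²: -2, -8, -14, -20, -26
Δ³: -6, -6, -6, -6
The third differences are constant (-6).
-26 − 6 = -32;  -52 − 32 = -84;  -21 − 84 = -105
-32 − 6 = -38;  -84 − 38 = -122;  -105 − 122 = -227
-38 − 6 = -44;  -122 − 44 = -166;  -227 − 166 = -393
-44 − 6 = -50;  -166 − 50 = -216;  -393 − 216 = -609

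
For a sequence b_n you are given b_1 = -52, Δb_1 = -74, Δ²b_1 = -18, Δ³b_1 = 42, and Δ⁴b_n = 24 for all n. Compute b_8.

1362

Build the table forward from the leading diagonal:
Δ⁴: 24  24  24  24  24  24  24  24
Δ³: 42  66  90  114  138  162  186  210
Δ²: -18  24  90  180  294  432  594  780
Δ: -74  -92  -68  22  202  496  928  1522
b: -52  -126  -218  -286  -264  -62  434  1362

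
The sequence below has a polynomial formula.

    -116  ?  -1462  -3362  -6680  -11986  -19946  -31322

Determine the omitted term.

Using the last 6 terms:
-1900, -3318, -5306, -7960, -11376
-1418, -1988, -2654, -3416
-570, -666, -762
-96, -96
Constant fourth difference = -96.
Extend backward: -570 + 96 = -474;  -1418 + 474 = -944;  -1900 + 944 = -956;  -1462 + 956 = -506

-506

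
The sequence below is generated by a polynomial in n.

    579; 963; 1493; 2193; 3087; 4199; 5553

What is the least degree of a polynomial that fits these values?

3

First differences: 384, 530, 700, 894, 1112, 1354
Second differences: 146, 170, 194, 218, 242
Third differences: 24, 24, 24, 24
The third differences are constant, so the polynomial has degree 3.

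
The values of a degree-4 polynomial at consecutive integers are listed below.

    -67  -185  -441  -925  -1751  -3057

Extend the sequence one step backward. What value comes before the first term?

First differences: -118, -256, -484, -826, -1306
Second differences: -138, -228, -342, -480
Third differences: -90, -114, -138
Fourth differences: -24, -24
The fourth differences are constant at -24.
Work back: -90 + 24 = -66;  -138 + 66 = -72;  -118 + 72 = -46;  -67 + 46 = -21

-21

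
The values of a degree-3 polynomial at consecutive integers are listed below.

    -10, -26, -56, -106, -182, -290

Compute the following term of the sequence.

-16 , -30 , -50 , -76 , -108
-14 , -20 , -26 , -32
-6 , -6 , -6
Constant third difference = -6, so extend:
-32 − 6 = -38;  -108 − 38 = -146;  -290 − 146 = -436

-436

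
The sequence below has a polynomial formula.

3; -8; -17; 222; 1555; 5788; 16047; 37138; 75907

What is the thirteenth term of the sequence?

-11, -9, 239, 1333, 4233, 10259, 21091, 38769
2, 248, 1094, 2900, 6026, 10832, 17678
246, 846, 1806, 3126, 4806, 6846
600, 960, 1320, 1680, 2040
360, 360, 360, 360
Constant fifth difference = 360, so extend:
2040 + 360 = 2400;  6846 + 2400 = 9246;  17678 + 9246 = 26924;  38769 + 26924 = 65693;  75907 + 65693 = 141600
2400 + 360 = 2760;  9246 + 2760 = 12006;  26924 + 12006 = 38930;  65693 + 38930 = 104623;  141600 + 104623 = 246223
2760 + 360 = 3120;  12006 + 3120 = 15126;  38930 + 15126 = 54056;  104623 + 54056 = 158679;  246223 + 158679 = 404902
3120 + 360 = 3480;  15126 + 3480 = 18606;  54056 + 18606 = 72662;  158679 + 72662 = 231341;  404902 + 231341 = 636243

636243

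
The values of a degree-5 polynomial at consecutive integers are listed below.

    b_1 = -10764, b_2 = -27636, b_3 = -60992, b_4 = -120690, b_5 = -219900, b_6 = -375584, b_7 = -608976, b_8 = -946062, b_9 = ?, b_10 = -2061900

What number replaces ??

Using the first 8 terms:
Δ: -16872  -33356  -59698  -99210  -155684  -233392  -337086
Δ²: -16484  -26342  -39512  -56474  -77708  -103694
Δ³: -9858  -13170  -16962  -21234  -25986
Δ⁴: -3312  -3792  -4272  -4752
Δ⁵: -480  -480  -480
Constant fifth difference = -480.
Extend forward: -4752 − 480 = -5232;  -25986 − 5232 = -31218;  -103694 − 31218 = -134912;  -337086 − 134912 = -471998;  -946062 − 471998 = -1418060

-1418060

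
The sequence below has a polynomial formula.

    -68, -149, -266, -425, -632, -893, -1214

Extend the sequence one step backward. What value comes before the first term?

Δ: -81  -117  -159  -207  -261  -321
Δ²: -36  -42  -48  -54  -60
Δ³: -6  -6  -6  -6
The third differences are constant at -6.
Work back: -36 + 6 = -30;  -81 + 30 = -51;  -68 + 51 = -17

-17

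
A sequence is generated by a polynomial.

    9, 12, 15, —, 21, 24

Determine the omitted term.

Using the first 3 terms:
D1: 3  3
Constant first difference = 3.
Extend forward: 15 + 3 = 18

18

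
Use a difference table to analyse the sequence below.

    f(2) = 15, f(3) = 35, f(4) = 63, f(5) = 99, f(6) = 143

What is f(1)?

3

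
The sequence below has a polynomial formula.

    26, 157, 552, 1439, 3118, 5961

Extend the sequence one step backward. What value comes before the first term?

D1: 131, 395, 887, 1679, 2843
D2: 264, 492, 792, 1164
D3: 228, 300, 372
D4: 72, 72
The fourth differences are constant at 72.
Work back: 228 − 72 = 156;  264 − 156 = 108;  131 − 108 = 23;  26 − 23 = 3

3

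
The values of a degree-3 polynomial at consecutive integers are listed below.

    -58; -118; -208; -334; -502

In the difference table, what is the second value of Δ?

D1: -60, -90, -126, -168
D2: -30, -36, -42
D3: -6, -6

-90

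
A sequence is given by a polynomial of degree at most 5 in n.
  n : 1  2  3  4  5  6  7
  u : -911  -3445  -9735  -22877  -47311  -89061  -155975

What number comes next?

Δ: -2534  -6290  -13142  -24434  -41750  -66914
Δ²: -3756  -6852  -11292  -17316  -25164
Δ³: -3096  -4440  -6024  -7848
Δ⁴: -1344  -1584  -1824
Δ⁵: -240  -240
The fifth differences are constant (-240).
-1824 − 240 = -2064;  -7848 − 2064 = -9912;  -25164 − 9912 = -35076;  -66914 − 35076 = -101990;  -155975 − 101990 = -257965

-257965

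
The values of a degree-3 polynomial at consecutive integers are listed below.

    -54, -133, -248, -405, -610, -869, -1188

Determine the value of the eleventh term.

-79 , -115 , -157 , -205 , -259 , -319
-36 , -42 , -48 , -54 , -60
-6 , -6 , -6 , -6
Third differences constant at -6.
-60 − 6 = -66;  -319 − 66 = -385;  -1188 − 385 = -1573
-66 − 6 = -72;  -385 − 72 = -457;  -1573 − 457 = -2030
-72 − 6 = -78;  -457 − 78 = -535;  -2030 − 535 = -2565
-78 − 6 = -84;  -535 − 84 = -619;  -2565 − 619 = -3184

-3184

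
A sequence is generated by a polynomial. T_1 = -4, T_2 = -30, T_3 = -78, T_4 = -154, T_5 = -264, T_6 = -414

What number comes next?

-610

Δ: -26 , -48 , -76 , -110 , -150
Δ²: -22 , -28 , -34 , -40
Δ³: -6 , -6 , -6
Constant third difference = -6, so extend:
-40 − 6 = -46;  -150 − 46 = -196;  -414 − 196 = -610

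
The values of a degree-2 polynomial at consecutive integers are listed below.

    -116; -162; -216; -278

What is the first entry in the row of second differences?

First differences: -46, -54, -62
Second differences: -8, -8

-8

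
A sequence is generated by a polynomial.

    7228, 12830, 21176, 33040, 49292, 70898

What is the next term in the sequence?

D1: 5602  8346  11864  16252  21606
D2: 2744  3518  4388  5354
D3: 774  870  966
D4: 96  96
Constant fourth difference = 96, so extend:
966 + 96 = 1062;  5354 + 1062 = 6416;  21606 + 6416 = 28022;  70898 + 28022 = 98920

98920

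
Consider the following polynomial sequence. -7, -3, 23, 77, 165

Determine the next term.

4  26  54  88
22  28  34
6  6
The third differences are constant (6).
34 + 6 = 40;  88 + 40 = 128;  165 + 128 = 293

293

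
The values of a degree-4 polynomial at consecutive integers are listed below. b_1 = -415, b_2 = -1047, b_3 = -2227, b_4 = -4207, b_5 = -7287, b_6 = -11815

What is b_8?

D1: -632  -1180  -1980  -3080  -4528
D2: -548  -800  -1100  -1448
D3: -252  -300  -348
D4: -48  -48
Constant fourth difference = -48, so extend:
-348 − 48 = -396;  -1448 − 396 = -1844;  -4528 − 1844 = -6372;  -11815 − 6372 = -18187
-396 − 48 = -444;  -1844 − 444 = -2288;  -6372 − 2288 = -8660;  -18187 − 8660 = -26847

-26847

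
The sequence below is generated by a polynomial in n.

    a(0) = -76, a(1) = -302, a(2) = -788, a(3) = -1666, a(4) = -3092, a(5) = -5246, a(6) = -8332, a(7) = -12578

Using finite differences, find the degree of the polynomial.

-226, -486, -878, -1426, -2154, -3086, -4246
-260, -392, -548, -728, -932, -1160
-132, -156, -180, -204, -228
-24, -24, -24, -24
The fourth differences are constant, so the polynomial has degree 4.

4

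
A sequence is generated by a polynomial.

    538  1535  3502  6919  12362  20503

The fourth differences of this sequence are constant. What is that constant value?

Δ: 997, 1967, 3417, 5443, 8141
Δ²: 970, 1450, 2026, 2698
Δ³: 480, 576, 672
Δ⁴: 96, 96

96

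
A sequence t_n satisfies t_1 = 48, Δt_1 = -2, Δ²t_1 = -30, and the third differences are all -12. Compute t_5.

Build the table forward from the leading diagonal:
Δ³: -12, -12, -12, -12, -12
Δ²: -30, -42, -54, -66, -78
Δ: -2, -32, -74, -128, -194
t: 48, 46, 14, -60, -188

-188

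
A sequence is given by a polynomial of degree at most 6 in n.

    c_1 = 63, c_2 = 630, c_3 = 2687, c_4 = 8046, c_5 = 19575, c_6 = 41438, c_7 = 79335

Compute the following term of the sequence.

140742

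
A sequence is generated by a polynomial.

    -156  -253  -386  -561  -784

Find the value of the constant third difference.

D1: -97, -133, -175, -223
D2: -36, -42, -48
D3: -6, -6

-6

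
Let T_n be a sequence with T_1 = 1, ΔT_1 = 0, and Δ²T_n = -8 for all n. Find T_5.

Build the table forward from the leading diagonal:
Second differences: -8  -8  -8  -8  -8
First differences: 0  -8  -16  -24  -32
T: 1  1  -7  -23  -47

-47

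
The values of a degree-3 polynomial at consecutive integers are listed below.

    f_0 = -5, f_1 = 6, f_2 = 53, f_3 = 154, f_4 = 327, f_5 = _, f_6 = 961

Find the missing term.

Using the first 5 terms:
First differences: 11  47  101  173
Second differences: 36  54  72
Third differences: 18  18
Constant third difference = 18.
Extend forward: 72 + 18 = 90;  173 + 90 = 263;  327 + 263 = 590

590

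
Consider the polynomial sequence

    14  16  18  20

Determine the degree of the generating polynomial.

1

Δ: 2, 2, 2
The first differences are constant, so the polynomial has degree 1.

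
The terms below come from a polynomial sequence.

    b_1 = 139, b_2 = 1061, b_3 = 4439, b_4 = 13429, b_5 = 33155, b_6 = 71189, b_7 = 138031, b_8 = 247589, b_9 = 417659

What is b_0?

5

922, 3378, 8990, 19726, 38034, 66842, 109558, 170070
2456, 5612, 10736, 18308, 28808, 42716, 60512
3156, 5124, 7572, 10500, 13908, 17796
1968, 2448, 2928, 3408, 3888
480, 480, 480, 480
The fifth differences are constant at 480.
Work back: 1968 − 480 = 1488;  3156 − 1488 = 1668;  2456 − 1668 = 788;  922 − 788 = 134;  139 − 134 = 5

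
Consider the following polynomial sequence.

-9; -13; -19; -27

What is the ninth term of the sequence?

-97

Δ: -4  -6  -8
Δ²: -2  -2
Second differences constant at -2.
-8 − 2 = -10;  -27 − 10 = -37
-10 − 2 = -12;  -37 − 12 = -49
-12 − 2 = -14;  -49 − 14 = -63
-14 − 2 = -16;  -63 − 16 = -79
-16 − 2 = -18;  -79 − 18 = -97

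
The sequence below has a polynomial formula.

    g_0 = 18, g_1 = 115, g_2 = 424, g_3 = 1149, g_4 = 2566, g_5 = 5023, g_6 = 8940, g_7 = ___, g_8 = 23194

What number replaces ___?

14809

Using the first 7 terms:
Δ: 97, 309, 725, 1417, 2457, 3917
Δ²: 212, 416, 692, 1040, 1460
Δ³: 204, 276, 348, 420
Δ⁴: 72, 72, 72
Constant fourth difference = 72.
Extend forward: 420 + 72 = 492;  1460 + 492 = 1952;  3917 + 1952 = 5869;  8940 + 5869 = 14809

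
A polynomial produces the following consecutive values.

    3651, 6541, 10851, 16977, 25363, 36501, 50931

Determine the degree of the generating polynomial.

4

First differences: 2890, 4310, 6126, 8386, 11138, 14430
Second differences: 1420, 1816, 2260, 2752, 3292
Third differences: 396, 444, 492, 540
Fourth differences: 48, 48, 48
The fourth differences are constant, so the polynomial has degree 4.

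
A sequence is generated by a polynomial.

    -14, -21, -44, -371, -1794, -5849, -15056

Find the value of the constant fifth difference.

-240

D1: -7, -23, -327, -1423, -4055, -9207
D2: -16, -304, -1096, -2632, -5152
D3: -288, -792, -1536, -2520
D4: -504, -744, -984
D5: -240, -240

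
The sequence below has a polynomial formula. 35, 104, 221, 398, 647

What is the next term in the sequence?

980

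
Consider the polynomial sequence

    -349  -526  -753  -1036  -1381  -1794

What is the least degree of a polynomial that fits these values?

-177, -227, -283, -345, -413
-50, -56, -62, -68
-6, -6, -6
The third differences are constant, so the polynomial has degree 3.

3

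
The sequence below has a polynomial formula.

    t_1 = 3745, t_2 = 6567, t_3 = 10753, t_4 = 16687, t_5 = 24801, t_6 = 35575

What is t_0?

1951

2822  4186  5934  8114  10774
1364  1748  2180  2660
384  432  480
48  48
The fourth differences are constant at 48.
Work back: 384 − 48 = 336;  1364 − 336 = 1028;  2822 − 1028 = 1794;  3745 − 1794 = 1951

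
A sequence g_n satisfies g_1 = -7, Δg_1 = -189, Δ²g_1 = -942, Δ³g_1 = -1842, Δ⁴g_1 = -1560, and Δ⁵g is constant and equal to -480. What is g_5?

-15343

Build the table forward from the leading diagonal:
Fifth differences: -480, -480, -480, -480, -480
Fourth differences: -1560, -2040, -2520, -3000, -3480
Third differences: -1842, -3402, -5442, -7962, -10962
Second differences: -942, -2784, -6186, -11628, -19590
First differences: -189, -1131, -3915, -10101, -21729
g: -7, -196, -1327, -5242, -15343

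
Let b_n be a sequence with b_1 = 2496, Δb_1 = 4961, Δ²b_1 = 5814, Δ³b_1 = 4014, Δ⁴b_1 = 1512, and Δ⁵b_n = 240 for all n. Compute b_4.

38835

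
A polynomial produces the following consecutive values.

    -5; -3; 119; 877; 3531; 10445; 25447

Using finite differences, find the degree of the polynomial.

Δ: 2, 122, 758, 2654, 6914, 15002
Δ²: 120, 636, 1896, 4260, 8088
Δ³: 516, 1260, 2364, 3828
Δ⁴: 744, 1104, 1464
Δ⁵: 360, 360
The fifth differences are constant, so the polynomial has degree 5.

5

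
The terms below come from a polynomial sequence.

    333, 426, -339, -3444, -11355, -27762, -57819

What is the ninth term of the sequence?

First differences: 93 , -765 , -3105 , -7911 , -16407 , -30057
Second differences: -858 , -2340 , -4806 , -8496 , -13650
Third differences: -1482 , -2466 , -3690 , -5154
Fourth differences: -984 , -1224 , -1464
Fifth differences: -240 , -240
Fifth differences constant at -240.
-1464 − 240 = -1704;  -5154 − 1704 = -6858;  -13650 − 6858 = -20508;  -30057 − 20508 = -50565;  -57819 − 50565 = -108384
-1704 − 240 = -1944;  -6858 − 1944 = -8802;  -20508 − 8802 = -29310;  -50565 − 29310 = -79875;  -108384 − 79875 = -188259

-188259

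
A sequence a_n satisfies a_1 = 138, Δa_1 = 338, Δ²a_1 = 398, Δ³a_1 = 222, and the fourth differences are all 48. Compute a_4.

2568

Build the table forward from the leading diagonal:
Fourth differences: 48, 48, 48, 48
Third differences: 222, 270, 318, 366
Second differences: 398, 620, 890, 1208
First differences: 338, 736, 1356, 2246
a: 138, 476, 1212, 2568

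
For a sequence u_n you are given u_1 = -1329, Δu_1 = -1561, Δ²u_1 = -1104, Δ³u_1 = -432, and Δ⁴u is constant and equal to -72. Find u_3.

Build the table forward from the leading diagonal:
D4: -72  -72  -72
D3: -432  -504  -576
D2: -1104  -1536  -2040
D1: -1561  -2665  -4201
u: -1329  -2890  -5555

-5555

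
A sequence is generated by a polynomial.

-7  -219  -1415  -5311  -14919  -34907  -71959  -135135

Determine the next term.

-236231

-212  -1196  -3896  -9608  -19988  -37052  -63176
-984  -2700  -5712  -10380  -17064  -26124
-1716  -3012  -4668  -6684  -9060
-1296  -1656  -2016  -2376
-360  -360  -360
The fifth differences are constant (-360).
-2376 − 360 = -2736;  -9060 − 2736 = -11796;  -26124 − 11796 = -37920;  -63176 − 37920 = -101096;  -135135 − 101096 = -236231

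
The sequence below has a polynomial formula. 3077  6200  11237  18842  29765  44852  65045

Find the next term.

91382

First differences: 3123  5037  7605  10923  15087  20193
Second differences: 1914  2568  3318  4164  5106
Third differences: 654  750  846  942
Fourth differences: 96  96  96
Fourth differences constant at 96.
942 + 96 = 1038;  5106 + 1038 = 6144;  20193 + 6144 = 26337;  65045 + 26337 = 91382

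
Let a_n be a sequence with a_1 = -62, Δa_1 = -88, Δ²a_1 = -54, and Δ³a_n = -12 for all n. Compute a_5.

Build the table forward from the leading diagonal:
Third differences: -12  -12  -12  -12  -12
Second differences: -54  -66  -78  -90  -102
First differences: -88  -142  -208  -286  -376
a: -62  -150  -292  -500  -786

-786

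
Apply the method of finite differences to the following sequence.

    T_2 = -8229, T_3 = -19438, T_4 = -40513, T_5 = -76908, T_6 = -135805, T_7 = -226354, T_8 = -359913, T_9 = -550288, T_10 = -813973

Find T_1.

-11209  -21075  -36395  -58897  -90549  -133559  -190375  -263685
-9866  -15320  -22502  -31652  -43010  -56816  -73310
-5454  -7182  -9150  -11358  -13806  -16494
-1728  -1968  -2208  -2448  -2688
-240  -240  -240  -240
The fifth differences are constant at -240.
Work back: -1728 + 240 = -1488;  -5454 + 1488 = -3966;  -9866 + 3966 = -5900;  -11209 + 5900 = -5309;  -8229 + 5309 = -2920

-2920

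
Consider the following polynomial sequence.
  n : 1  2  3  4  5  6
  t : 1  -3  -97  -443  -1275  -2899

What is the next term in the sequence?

Δ: -4, -94, -346, -832, -1624
Δ²: -90, -252, -486, -792
Δ³: -162, -234, -306
Δ⁴: -72, -72
Constant fourth difference = -72, so extend:
-306 − 72 = -378;  -792 − 378 = -1170;  -1624 − 1170 = -2794;  -2899 − 2794 = -5693

-5693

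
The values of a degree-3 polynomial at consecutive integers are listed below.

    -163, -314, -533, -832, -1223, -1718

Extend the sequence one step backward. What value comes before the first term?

-68

First differences: -151, -219, -299, -391, -495
Second differences: -68, -80, -92, -104
Third differences: -12, -12, -12
The third differences are constant at -12.
Work back: -68 + 12 = -56;  -151 + 56 = -95;  -163 + 95 = -68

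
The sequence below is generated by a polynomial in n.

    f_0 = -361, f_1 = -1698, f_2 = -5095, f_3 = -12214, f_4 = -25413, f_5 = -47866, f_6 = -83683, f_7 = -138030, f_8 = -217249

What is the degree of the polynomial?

-1337, -3397, -7119, -13199, -22453, -35817, -54347, -79219
-2060, -3722, -6080, -9254, -13364, -18530, -24872
-1662, -2358, -3174, -4110, -5166, -6342
-696, -816, -936, -1056, -1176
-120, -120, -120, -120
The fifth differences are constant, so the polynomial has degree 5.

5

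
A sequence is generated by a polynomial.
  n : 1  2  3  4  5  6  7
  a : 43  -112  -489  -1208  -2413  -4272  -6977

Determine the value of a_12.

-41592

Δ: -155, -377, -719, -1205, -1859, -2705
Δ²: -222, -342, -486, -654, -846
Δ³: -120, -144, -168, -192
Δ⁴: -24, -24, -24
Fourth differences constant at -24.
-192 − 24 = -216;  -846 − 216 = -1062;  -2705 − 1062 = -3767;  -6977 − 3767 = -10744
-216 − 24 = -240;  -1062 − 240 = -1302;  -3767 − 1302 = -5069;  -10744 − 5069 = -15813
-240 − 24 = -264;  -1302 − 264 = -1566;  -5069 − 1566 = -6635;  -15813 − 6635 = -22448
-264 − 24 = -288;  -1566 − 288 = -1854;  -6635 − 1854 = -8489;  -22448 − 8489 = -30937
-288 − 24 = -312;  -1854 − 312 = -2166;  -8489 − 2166 = -10655;  -30937 − 10655 = -41592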